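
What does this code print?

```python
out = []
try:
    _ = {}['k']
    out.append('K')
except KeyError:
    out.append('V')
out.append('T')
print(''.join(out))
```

Execution trace: 'V' (except KeyError) → 'T' (after the try/except). Output: VT

Answer: VT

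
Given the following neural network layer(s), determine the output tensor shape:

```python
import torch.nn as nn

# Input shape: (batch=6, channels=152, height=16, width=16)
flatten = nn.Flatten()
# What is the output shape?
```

Input: (6, 152, 16, 16) -> Output: (6, 38912)

Answer: (6, 38912)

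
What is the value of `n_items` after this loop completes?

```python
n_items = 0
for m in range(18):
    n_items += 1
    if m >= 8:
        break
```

Loop breaks when m reaches 8, n_items is 9
`n_items` takes the values: 0 → 1 → 2 → 3 → 4 → 5 → 6 → 7 → 8 → 9

Answer: 9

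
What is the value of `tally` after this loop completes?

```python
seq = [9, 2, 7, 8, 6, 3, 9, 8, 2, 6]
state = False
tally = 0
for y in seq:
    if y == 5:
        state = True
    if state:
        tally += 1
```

Count elements after first 5 in [9, 2, 7, 8, 6, 3, 9, 8, 2, 6]
`tally` takes the values: 0

Answer: 0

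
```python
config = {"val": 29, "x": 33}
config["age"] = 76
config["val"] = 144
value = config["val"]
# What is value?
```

Trace:
`config = {"val": 29, "x": 33}` → config = {'val': 29, 'x': 33}
`config["age"] = 76` → config = {'val': 29, 'x': 33, 'age': 76}
`config["val"] = 144` → config = {'val': 144, 'x': 33, 'age': 76}
`value = config["val"]` → value = 144
So value = 144

Answer: 144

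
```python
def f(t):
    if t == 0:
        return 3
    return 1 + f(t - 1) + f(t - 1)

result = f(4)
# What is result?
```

f(t) = 1 + 2·f(t-1), f(0)=3. Closed form: (3+1)·2^4 - 1 = 63.

Answer: 63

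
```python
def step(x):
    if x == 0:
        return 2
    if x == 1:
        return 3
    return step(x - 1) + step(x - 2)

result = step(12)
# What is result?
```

Build up from base cases: step(0)=2, step(1)=3, step(2)=5, step(3)=8, step(4)=13, step(5)=21, step(6)=34, ..., step(12)=610

Answer: 610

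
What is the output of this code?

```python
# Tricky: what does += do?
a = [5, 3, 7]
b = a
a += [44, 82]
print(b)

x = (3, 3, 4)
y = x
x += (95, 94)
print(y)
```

Key concept: += behavior differs for mutable vs immutable.
Step by step:
`a = [5, 3, 7]` → a = [5, 3, 7]
`b = a` → b = [5, 3, 7] (same object as a)
`a += [44, 82]` → a = [5, 3, 7, 44, 82] (same object as b); b = [5, 3, 7, 44, 82] (same object as a)
`print(b)` → prints [5, 3, 7, 44, 82]
`x = (3, 3, 4)` → x = (3, 3, 4)
`y = x` → y = (3, 3, 4)
`x += (95, 94)` → x = (3, 3, 4, 95, 94)
`print(y)` → prints (3, 3, 4)

Answer:
[5, 3, 7, 44, 82]
(3, 3, 4)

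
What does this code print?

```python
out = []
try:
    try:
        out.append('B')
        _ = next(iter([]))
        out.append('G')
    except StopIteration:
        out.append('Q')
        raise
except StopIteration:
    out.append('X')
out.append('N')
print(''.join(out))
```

Execution trace: 'B' (inner try body) → 'Q' (inner except StopIteration) → 'X' (outer except StopIteration) → 'N' (after the try/except). Output: BQXN

Answer: BQXN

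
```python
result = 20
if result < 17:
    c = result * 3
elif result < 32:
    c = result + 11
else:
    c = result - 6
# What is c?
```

Trace:
`result = 20` → result = 20
`if result < 17: ...` → result < 17 is False, result < 32 is True → c = 31
So c = 31

Answer: 31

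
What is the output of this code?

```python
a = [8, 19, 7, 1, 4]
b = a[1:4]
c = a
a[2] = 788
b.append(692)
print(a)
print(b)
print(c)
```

Key concept: slice vs alias.
Step by step:
`a = [8, 19, 7, 1, 4]` → a = [8, 19, 7, 1, 4]
`b = a[1:4]` → b = [19, 7, 1]
`c = a` → c = [8, 19, 7, 1, 4] (same object as a)
`a[2] = 788` → a = [8, 19, 788, 1, 4] (same object as c); c = [8, 19, 788, 1, 4] (same object as a)
`b.append(692)` → b = [19, 7, 1, 692]
`print(a)` → prints [8, 19, 788, 1, 4]
`print(b)` → prints [19, 7, 1, 692]
`print(c)` → prints [8, 19, 788, 1, 4]

Answer:
[8, 19, 788, 1, 4]
[19, 7, 1, 692]
[8, 19, 788, 1, 4]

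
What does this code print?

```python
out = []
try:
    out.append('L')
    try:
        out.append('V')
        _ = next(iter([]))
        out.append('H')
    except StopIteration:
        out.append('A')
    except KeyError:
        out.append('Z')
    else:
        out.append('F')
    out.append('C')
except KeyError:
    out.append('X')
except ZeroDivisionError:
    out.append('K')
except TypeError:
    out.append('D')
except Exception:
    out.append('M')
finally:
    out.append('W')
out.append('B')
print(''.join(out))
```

Execution trace: 'L' (try body) → 'V' (inner try body) → 'A' (inner except StopIteration) → 'C' (try body, no exception) → 'W' (finally) → 'B' (after the try/except). Output: LVACWB

Answer: LVACWB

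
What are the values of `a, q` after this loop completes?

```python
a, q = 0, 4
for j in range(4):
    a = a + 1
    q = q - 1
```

a goes 0→4, q goes 4→0
`a, q` takes the values: (0, 4) → (1, 4) → (1, 3) → (2, 3) → (2, 2) → (3, 2) → (3, 1) → (4, 1) → (4, 0)

Answer: 4, 0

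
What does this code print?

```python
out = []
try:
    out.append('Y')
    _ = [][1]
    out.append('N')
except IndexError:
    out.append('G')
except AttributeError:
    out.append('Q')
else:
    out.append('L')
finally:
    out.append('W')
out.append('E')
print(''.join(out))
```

Execution trace: 'Y' (try body) → 'G' (except IndexError) → 'W' (finally) → 'E' (after the try/except). Output: YGWE

Answer: YGWE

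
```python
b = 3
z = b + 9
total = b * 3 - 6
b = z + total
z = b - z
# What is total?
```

Trace:
`b = 3` → b = 3
`z = b + 9` → z = 12
`total = b * 3 - 6` → total = 3
`b = z + total` → b = 15
`z = b - z` → z = 3
So total = 3

Answer: 3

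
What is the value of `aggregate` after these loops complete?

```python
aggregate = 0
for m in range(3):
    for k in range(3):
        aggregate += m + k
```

Sum of all m+k for m,k in 3x3
`aggregate` takes the values: 0 → 1 → 3 → 4 → 6 → 9 → 11 → 14 → 18

Answer: 18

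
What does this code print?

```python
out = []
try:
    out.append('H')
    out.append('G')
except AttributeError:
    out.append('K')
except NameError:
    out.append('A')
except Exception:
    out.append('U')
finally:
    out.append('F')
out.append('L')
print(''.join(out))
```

Execution trace: 'H' (try body) → 'G' (try body, no exception) → 'F' (finally) → 'L' (after the try/except). Output: HGFL

Answer: HGFL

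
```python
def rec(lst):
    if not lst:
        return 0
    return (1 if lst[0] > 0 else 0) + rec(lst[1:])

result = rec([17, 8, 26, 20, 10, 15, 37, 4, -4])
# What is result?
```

Count of positive elements in [17, 8, 26, 20, 10, 15, 37, 4, -4] = 8

Answer: 8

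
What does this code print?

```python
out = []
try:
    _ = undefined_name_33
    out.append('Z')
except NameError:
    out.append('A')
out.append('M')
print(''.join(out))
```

Execution trace: 'A' (except NameError) → 'M' (after the try/except). Output: AM

Answer: AM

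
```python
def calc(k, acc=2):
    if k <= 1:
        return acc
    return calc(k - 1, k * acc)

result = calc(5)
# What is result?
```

Accumulator trace (n, acc): (5, 2) -> (4, 10) -> (3, 40) -> (2, 120) -> (1, 240) -> return 240

Answer: 240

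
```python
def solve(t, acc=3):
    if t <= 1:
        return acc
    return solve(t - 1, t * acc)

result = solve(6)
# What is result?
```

Accumulator trace (n, acc): (6, 3) -> (5, 18) -> (4, 90) -> (3, 360) -> (2, 1080) -> (1, 2160) -> return 2160

Answer: 2160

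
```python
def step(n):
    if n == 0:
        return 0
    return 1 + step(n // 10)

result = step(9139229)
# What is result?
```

Count of digits of 9139229: 7

Answer: 7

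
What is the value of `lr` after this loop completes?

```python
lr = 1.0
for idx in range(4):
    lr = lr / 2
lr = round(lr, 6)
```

Halving LR 4 times: 1 / 2^4
`lr` takes the values: 1.0 → 0.5 → 0.25 → 0.125 → 0.0625

Answer: 0.0625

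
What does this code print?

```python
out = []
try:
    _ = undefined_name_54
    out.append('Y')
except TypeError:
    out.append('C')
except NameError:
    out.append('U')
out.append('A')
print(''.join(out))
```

Execution trace: 'U' (except NameError) → 'A' (after the try/except). Output: UA

Answer: UA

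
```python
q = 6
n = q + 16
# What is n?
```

Trace:
`q = 6` → q = 6
`n = q + 16` → n = 22
So n = 22

Answer: 22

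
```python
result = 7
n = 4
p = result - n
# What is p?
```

Trace:
`result = 7` → result = 7
`n = 4` → n = 4
`p = result - n` → p = 3
So p = 3

Answer: 3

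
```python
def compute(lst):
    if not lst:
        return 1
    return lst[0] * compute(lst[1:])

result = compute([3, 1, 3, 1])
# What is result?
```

Product over [3, 1, 3, 1] = 3 * 1 * 3 * 1 = 9

Answer: 9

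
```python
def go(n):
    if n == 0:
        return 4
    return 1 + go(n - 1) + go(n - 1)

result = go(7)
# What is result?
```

go(n) = 1 + 2·go(n-1), go(0)=4. Closed form: (4+1)·2^7 - 1 = 639.

Answer: 639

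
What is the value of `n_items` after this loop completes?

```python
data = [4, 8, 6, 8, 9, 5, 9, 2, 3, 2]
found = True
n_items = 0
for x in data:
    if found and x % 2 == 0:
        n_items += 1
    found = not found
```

Count even values at even positions
`n_items` takes the values: 0 → 1 → 2

Answer: 2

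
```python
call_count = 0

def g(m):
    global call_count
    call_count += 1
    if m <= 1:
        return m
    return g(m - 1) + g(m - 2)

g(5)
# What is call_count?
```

Calls(m) = 1 + Calls(m-1) + Calls(m-2); Calls(0)=Calls(1)=1. For m=5 this gives 15.

Answer: 15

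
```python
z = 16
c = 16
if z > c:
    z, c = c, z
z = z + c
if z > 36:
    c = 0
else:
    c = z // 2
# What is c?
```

Trace:
`z = 16` → z = 16
`c = 16` → c = 16
`if z > c: ...` → z > c is False → no variable changes
`z = z + c` → z = 32
`if z > 36: ...` → z > 36 is False, take else branch → no variable changes
So c = 16

Answer: 16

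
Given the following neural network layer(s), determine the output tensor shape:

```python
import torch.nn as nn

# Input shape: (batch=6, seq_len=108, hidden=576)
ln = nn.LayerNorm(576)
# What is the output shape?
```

Input: (6, 108, 576) -> Output: (6, 108, 576)

Answer: (6, 108, 576)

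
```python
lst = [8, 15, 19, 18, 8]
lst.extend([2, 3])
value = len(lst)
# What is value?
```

Trace:
`lst = [8, 15, 19, 18, 8]` → lst = [8, 15, 19, 18, 8]
`lst.extend([2, 3])` → lst = [8, 15, 19, 18, 8, 2, 3]
`value = len(lst)` → value = 7
So value = 7

Answer: 7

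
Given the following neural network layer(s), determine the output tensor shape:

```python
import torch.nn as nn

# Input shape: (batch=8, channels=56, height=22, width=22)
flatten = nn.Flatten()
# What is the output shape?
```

Input: (8, 56, 22, 22) -> Output: (8, 27104)

Answer: (8, 27104)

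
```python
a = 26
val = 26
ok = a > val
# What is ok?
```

Trace:
`a = 26` → a = 26
`val = 26` → val = 26
`ok = a > val` → ok = False
So ok = False

Answer: False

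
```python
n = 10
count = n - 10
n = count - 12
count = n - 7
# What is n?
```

Trace:
`n = 10` → n = 10
`count = n - 10` → count = 0
`n = count - 12` → n = -12
`count = n - 7` → count = -19
So n = -12

Answer: -12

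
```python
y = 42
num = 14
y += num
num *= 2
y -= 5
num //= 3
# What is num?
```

Trace:
`y = 42` → y = 42
`num = 14` → num = 14
`y += num` → y = 56
`num *= 2` → num = 28
`y -= 5` → y = 51
`num //= 3` → num = 9
So num = 9

Answer: 9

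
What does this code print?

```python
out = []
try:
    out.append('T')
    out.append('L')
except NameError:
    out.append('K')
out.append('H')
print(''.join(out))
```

Execution trace: 'T' (try body) → 'L' (try body, no exception) → 'H' (after the try/except). Output: TLH

Answer: TLH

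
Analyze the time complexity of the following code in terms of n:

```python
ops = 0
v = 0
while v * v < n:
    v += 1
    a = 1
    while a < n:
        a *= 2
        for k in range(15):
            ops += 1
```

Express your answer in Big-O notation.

Each loop level contributes: √n × log n × 1. Multiplying the contributions gives O(√n log n).

Answer: O(√n log n)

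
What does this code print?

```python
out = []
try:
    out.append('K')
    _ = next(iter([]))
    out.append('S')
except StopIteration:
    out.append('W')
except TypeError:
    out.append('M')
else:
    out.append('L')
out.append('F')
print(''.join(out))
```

Execution trace: 'K' (try body) → 'W' (except StopIteration) → 'F' (after the try/except). Output: KWF

Answer: KWF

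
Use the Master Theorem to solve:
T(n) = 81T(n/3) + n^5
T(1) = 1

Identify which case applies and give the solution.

a=81, b=3, f(n)=n^5. log_3(81) = 4. Since c=5 > 4 and the regularity condition holds (81(n/3)^5 = (81/3^5)n^5 with 81/3^5 < 1), Case 3 applies: T(n) = Θ(f(n)) = O(n^5).

Answer: O(n^5) - Case 3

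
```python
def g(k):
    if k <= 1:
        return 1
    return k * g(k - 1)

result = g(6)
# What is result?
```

g(6) = 6 * 5 * 4 * 3 * 2 * 1 = 720

Answer: 720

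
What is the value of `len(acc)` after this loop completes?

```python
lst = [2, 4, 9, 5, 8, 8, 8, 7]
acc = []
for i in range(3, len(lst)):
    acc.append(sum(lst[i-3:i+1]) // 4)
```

Number of 4-element averages
`acc` takes the values: [] → [5] → [5, 6] → [5, 6, 7] → [5, 6, 7, 7] → [5, 6, 7, 7, 7]
So `len(acc)` = 5

Answer: 5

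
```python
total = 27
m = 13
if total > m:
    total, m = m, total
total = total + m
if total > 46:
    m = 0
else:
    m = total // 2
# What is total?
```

Trace:
`total = 27` → total = 27
`m = 13` → m = 13
`if total > m: ...` → total > m is True → total = 13; m = 27
`total = total + m` → total = 40
`if total > 46: ...` → total > 46 is False, take else branch → m = 20
So total = 40

Answer: 40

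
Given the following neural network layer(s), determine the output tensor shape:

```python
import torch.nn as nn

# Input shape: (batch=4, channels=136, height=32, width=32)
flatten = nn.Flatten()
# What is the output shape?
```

Input: (4, 136, 32, 32) -> Output: (4, 139264)

Answer: (4, 139264)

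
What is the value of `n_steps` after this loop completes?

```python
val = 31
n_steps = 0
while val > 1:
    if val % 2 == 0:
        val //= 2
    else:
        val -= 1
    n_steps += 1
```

Steps to reduce 31 to 1
`n_steps` takes the values: 0 → 1 → 2 → 3 → 4 → 5 → 6 → 7 → 8

Answer: 8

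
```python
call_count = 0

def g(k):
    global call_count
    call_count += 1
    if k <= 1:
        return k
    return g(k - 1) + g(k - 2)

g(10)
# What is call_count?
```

Calls(k) = 1 + Calls(k-1) + Calls(k-2); Calls(0)=Calls(1)=1. For k=10 this gives 177.

Answer: 177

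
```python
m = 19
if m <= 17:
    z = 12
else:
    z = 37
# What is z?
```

Trace:
`m = 19` → m = 19
`if m <= 17: ...` → m <= 17 is False, take else branch → z = 37
So z = 37

Answer: 37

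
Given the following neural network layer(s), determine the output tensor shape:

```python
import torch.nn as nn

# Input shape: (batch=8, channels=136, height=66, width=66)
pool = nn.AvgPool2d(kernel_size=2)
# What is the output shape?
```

Input: (8, 136, 66, 66) -> Output: (8, 136, 33, 33)

Answer: (8, 136, 33, 33)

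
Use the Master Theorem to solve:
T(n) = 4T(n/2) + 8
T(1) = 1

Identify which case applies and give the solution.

a=4, b=2, f(n)=8. log_2(4) = 2. Since c=0 < 2, Case 1 applies: T(n) = Θ(n^log_b(a)) = O(n^2).

Answer: O(n^2) - Case 1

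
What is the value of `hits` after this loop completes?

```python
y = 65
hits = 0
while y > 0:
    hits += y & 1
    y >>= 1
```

Count set bits in 65 (binary: 0b1000001)
`hits` takes the values: 0 → 1 → 2

Answer: 2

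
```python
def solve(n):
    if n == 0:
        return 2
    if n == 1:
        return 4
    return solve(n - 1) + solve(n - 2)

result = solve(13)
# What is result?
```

Build up from base cases: solve(0)=2, solve(1)=4, solve(2)=6, solve(3)=10, solve(4)=16, solve(5)=26, solve(6)=42, ..., solve(13)=1220

Answer: 1220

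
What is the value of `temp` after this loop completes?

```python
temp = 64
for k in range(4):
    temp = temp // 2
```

Halve 4 times: 64 // 2^4 = 4
`temp` takes the values: 64 → 32 → 16 → 8 → 4

Answer: 4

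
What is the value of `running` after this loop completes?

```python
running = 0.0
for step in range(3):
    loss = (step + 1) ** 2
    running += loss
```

Sum of squared losses 1² + 2² + ... + 3²
`running` takes the values: 0.0 → 1.0 → 5.0 → 14.0

Answer: 14.0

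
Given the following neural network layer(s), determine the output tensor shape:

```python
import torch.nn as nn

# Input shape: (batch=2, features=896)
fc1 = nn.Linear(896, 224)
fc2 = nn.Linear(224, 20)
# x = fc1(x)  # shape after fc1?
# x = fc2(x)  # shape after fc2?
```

Input: (2, 896) -> after fc1: (2, 224) -> Output: (2, 20)

Answer: (2, 20)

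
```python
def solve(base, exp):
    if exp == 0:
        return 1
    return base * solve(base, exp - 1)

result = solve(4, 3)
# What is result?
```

solve(4, 3) = 4 * 4 * 4 = 64

Answer: 64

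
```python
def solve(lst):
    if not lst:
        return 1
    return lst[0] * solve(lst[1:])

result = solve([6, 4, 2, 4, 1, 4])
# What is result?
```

Product over [6, 4, 2, 4, 1, 4] = 6 * 4 * 2 * 4 * 1 * 4 = 768

Answer: 768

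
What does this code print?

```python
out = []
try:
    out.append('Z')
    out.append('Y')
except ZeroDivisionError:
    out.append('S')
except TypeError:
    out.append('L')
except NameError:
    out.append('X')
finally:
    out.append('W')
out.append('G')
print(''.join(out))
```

Execution trace: 'Z' (try body) → 'Y' (try body, no exception) → 'W' (finally) → 'G' (after the try/except). Output: ZYWG

Answer: ZYWG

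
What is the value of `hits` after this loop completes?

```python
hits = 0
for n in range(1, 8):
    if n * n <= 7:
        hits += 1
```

Count numbers where n² ≤ 7
`hits` takes the values: 0 → 1 → 2

Answer: 2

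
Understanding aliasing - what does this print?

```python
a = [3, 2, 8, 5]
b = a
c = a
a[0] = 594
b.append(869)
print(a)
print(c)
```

Key concept: multiple aliases.
Step by step:
`a = [3, 2, 8, 5]` → a = [3, 2, 8, 5]
`b = a` → b = [3, 2, 8, 5] (same object as a)
`c = a` → c = [3, 2, 8, 5] (same object as a, b)
`a[0] = 594` → a = [594, 2, 8, 5] (same object as b, c); b = [594, 2, 8, 5] (same object as a, c); c = [594, 2, 8, 5] (same object as a, b)
`b.append(869)` → a = [594, 2, 8, 5, 869] (same object as b, c); b = [594, 2, 8, 5, 869] (same object as a, c); c = [594, 2, 8, 5, 869] (same object as a, b)
`print(a)` → prints [594, 2, 8, 5, 869]
`print(c)` → prints [594, 2, 8, 5, 869]

Answer:
[594, 2, 8, 5, 869]
[594, 2, 8, 5, 869]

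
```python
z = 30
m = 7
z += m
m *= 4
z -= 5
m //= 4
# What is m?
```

Trace:
`z = 30` → z = 30
`m = 7` → m = 7
`z += m` → z = 37
`m *= 4` → m = 28
`z -= 5` → z = 32
`m //= 4` → m = 7
So m = 7

Answer: 7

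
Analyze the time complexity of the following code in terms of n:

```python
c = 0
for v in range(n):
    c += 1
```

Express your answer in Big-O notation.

Each loop level contributes: n. Multiplying the contributions gives O(n).

Answer: O(n)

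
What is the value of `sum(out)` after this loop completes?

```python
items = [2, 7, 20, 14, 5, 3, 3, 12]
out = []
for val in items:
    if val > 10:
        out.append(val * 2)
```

Sum of doubled values > 10
`out` takes the values: [] → [40] → [40, 28] → [40, 28, 24]
So `sum(out)` = 92

Answer: 92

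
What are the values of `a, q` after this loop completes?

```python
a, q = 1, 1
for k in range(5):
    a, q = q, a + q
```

Fibonacci: after 5 iterations
`a, q` takes the values: (1, 1) → (1, 2) → (2, 3) → (3, 5) → (5, 8) → (8, 13)

Answer: 8, 13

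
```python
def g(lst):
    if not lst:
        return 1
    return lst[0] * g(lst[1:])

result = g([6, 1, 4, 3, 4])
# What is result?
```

Product over [6, 1, 4, 3, 4] = 6 * 1 * 4 * 3 * 4 = 288

Answer: 288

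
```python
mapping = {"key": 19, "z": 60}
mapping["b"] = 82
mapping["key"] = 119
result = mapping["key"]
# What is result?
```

Trace:
`mapping = {"key": 19, "z": 60}` → mapping = {'key': 19, 'z': 60}
`mapping["b"] = 82` → mapping = {'key': 19, 'z': 60, 'b': 82}
`mapping["key"] = 119` → mapping = {'key': 119, 'z': 60, 'b': 82}
`result = mapping["key"]` → result = 119
So result = 119

Answer: 119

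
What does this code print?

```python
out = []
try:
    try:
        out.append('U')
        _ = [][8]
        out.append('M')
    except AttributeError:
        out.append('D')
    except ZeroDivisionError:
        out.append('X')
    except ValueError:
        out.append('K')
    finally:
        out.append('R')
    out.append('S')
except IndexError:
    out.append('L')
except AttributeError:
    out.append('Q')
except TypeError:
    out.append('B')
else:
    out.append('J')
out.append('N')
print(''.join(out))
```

Execution trace: 'U' (inner try body) → 'R' (inner finally) → 'L' (except IndexError) → 'N' (after the try/except). Output: URLN

Answer: URLN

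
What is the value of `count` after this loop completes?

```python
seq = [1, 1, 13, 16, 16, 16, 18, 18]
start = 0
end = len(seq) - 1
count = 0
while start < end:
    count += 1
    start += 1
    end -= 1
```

Iterations until pointers meet (list length 8)
`count` takes the values: 0 → 1 → 2 → 3 → 4

Answer: 4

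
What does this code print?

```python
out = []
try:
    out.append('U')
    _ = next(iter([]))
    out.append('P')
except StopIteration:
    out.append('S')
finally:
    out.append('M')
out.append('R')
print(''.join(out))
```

Execution trace: 'U' (try body) → 'S' (except StopIteration) → 'M' (finally) → 'R' (after the try/except). Output: USMR

Answer: USMR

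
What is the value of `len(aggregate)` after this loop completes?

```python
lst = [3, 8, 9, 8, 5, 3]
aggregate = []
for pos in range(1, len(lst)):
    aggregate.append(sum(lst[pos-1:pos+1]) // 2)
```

Number of 2-element averages
`aggregate` takes the values: [] → [5] → [5, 8] → [5, 8, 8] → [5, 8, 8, 6] → [5, 8, 8, 6, 4]
So `len(aggregate)` = 5

Answer: 5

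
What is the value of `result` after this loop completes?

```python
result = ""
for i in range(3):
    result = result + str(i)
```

Concatenate digits 0 to 2
`result` takes the values: "" → "0" → "01" → "012"

Answer: "012"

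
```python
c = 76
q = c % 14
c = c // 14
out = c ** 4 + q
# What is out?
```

Trace:
`c = 76` → c = 76
`q = c % 14` → q = 6
`c = c // 14` → c = 5
`out = c ** 4 + q` → out = 631
So out = 631

Answer: 631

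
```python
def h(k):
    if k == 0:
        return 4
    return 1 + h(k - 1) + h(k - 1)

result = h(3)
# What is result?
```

h(k) = 1 + 2·h(k-1), h(0)=4. Closed form: (4+1)·2^3 - 1 = 39.

Answer: 39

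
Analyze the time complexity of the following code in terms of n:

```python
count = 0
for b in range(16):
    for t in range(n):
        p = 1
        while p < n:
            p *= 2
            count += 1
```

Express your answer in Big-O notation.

Each loop level contributes: 1 × n × log n. Multiplying the contributions gives O(n log n).

Answer: O(n log n)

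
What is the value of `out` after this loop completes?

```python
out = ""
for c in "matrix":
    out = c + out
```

Reverse 'matrix'
`out` takes the values: "" → "m" → "am" → "tam" → "rtam" → "irtam" → "xirtam"

Answer: "xirtam"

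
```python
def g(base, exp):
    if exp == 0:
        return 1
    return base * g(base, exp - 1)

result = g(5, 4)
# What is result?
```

g(5, 4) = 5 * 5 * 5 * 5 = 625

Answer: 625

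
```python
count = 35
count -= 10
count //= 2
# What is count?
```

Trace:
`count = 35` → count = 35
`count -= 10` → count = 25
`count //= 2` → count = 12
So count = 12

Answer: 12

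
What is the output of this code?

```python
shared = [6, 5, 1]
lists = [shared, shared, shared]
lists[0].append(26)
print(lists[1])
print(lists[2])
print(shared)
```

Key concept: list of same reference.
Step by step:
`shared = [6, 5, 1]` → shared = [6, 5, 1]
`lists = [shared, shared, shared]` → lists = [[6, 5, 1], [6, 5, 1], [6, 5, 1]]
`lists[0].append(26)` → shared = [6, 5, 1, 26]; lists = [[6, 5, 1, 26], [6, 5, 1, 26], [6, 5, 1, 26]]
`print(lists[1])` → prints [6, 5, 1, 26]
`print(lists[2])` → prints [6, 5, 1, 26]
`print(shared)` → prints [6, 5, 1, 26]

Answer:
[6, 5, 1, 26]
[6, 5, 1, 26]
[6, 5, 1, 26]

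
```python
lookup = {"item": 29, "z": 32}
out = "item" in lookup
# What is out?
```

Trace:
`lookup = {"item": 29, "z": 32}` → lookup = {'item': 29, 'z': 32}
`out = "item" in lookup` → out = True
So out = True

Answer: True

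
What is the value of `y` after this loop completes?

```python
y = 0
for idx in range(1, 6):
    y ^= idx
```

XOR of 1 to 5
`y` takes the values: 0 → 1 → 3 → 0 → 4 → 1

Answer: 1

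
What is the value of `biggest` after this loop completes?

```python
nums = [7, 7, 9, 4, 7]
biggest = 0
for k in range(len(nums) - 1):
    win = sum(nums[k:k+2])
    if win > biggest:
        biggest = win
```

Max sum of 2-element window in [7, 7, 9, 4, 7]
`biggest` takes the values: 0 → 14 → 16

Answer: 16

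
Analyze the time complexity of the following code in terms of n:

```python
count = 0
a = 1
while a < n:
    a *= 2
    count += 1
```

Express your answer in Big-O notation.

Each loop level contributes: log n. Multiplying the contributions gives O(log n).

Answer: O(log n)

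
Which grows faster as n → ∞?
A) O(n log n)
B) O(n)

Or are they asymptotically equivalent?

O(n log n) vs O(n): Higher order terms dominate.

Answer: A) O(n log n) grows faster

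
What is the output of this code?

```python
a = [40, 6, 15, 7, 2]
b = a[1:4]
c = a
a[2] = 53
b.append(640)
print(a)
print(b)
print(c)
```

Key concept: slice vs alias.
Step by step:
`a = [40, 6, 15, 7, 2]` → a = [40, 6, 15, 7, 2]
`b = a[1:4]` → b = [6, 15, 7]
`c = a` → c = [40, 6, 15, 7, 2] (same object as a)
`a[2] = 53` → a = [40, 6, 53, 7, 2] (same object as c); c = [40, 6, 53, 7, 2] (same object as a)
`b.append(640)` → b = [6, 15, 7, 640]
`print(a)` → prints [40, 6, 53, 7, 2]
`print(b)` → prints [6, 15, 7, 640]
`print(c)` → prints [40, 6, 53, 7, 2]

Answer:
[40, 6, 53, 7, 2]
[6, 15, 7, 640]
[40, 6, 53, 7, 2]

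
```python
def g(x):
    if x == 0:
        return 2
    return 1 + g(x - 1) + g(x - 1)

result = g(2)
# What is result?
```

g(x) = 1 + 2·g(x-1), g(0)=2. Closed form: (2+1)·2^2 - 1 = 11.

Answer: 11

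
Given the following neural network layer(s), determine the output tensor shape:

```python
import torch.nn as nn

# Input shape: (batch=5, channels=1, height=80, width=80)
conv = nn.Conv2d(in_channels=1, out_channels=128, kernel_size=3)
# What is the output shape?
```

Input: (5, 1, 80, 80) -> Output: (5, 128, 78, 78)

Answer: (5, 128, 78, 78)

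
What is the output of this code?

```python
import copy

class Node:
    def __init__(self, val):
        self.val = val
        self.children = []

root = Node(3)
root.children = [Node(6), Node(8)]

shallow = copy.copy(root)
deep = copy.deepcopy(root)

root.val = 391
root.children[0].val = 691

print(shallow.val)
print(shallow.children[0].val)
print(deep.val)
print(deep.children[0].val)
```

Key concept: deep copy with custom objects.
Step by step:
`root = Node(3)` → root = Node(val=3, children=[])
`root.children = [Node(6), Node(8)]` → root = Node(val=3, children=[Node(val=6, children=[]), Node(val=8, children=[])])
`shallow = copy.copy(root)` → shallow = Node(val=3, children=[Node(val=6, children=[]), Node(val=8, children=[])])
`deep = copy.deepcopy(root)` → deep = Node(val=3, children=[Node(val=6, children=[]), Node(val=8, children=[])])
`root.val = 391` → root = Node(val=391, children=[Node(val=6, children=[]), Node(val=8, children=[])])
`root.children[0].val = 691` → root = Node(val=391, children=[Node(val=691, children=[]), Node(val=8, children=[])]); shallow = Node(val=3, children=[Node(val=691, children=[]), Node(val=8, children=[])])
`print(shallow.val)` → prints 3
`print(shallow.children[0].val)` → prints 691
`print(deep.val)` → prints 3
`print(deep.children[0].val)` → prints 6

Answer:
3
691
3
6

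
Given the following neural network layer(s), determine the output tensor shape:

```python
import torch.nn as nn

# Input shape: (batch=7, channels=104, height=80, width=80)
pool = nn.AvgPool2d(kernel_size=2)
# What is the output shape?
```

Input: (7, 104, 80, 80) -> Output: (7, 104, 40, 40)

Answer: (7, 104, 40, 40)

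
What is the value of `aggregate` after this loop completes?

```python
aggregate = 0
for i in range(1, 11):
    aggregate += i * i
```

Sum of squares 1² to 10² = 385
`aggregate` takes the values: 0 → 1 → 5 → 14 → 30 → 55 → 91 → 140 → 204 → 285 → 385

Answer: 385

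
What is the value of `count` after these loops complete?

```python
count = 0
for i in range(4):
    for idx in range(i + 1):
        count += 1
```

Triangle: 1 + 2 + ... + 4
`count` takes the values: 0 → 1 → 2 → 3 → 4 → 5 → 6 → 7 → 8 → 9 → 10

Answer: 10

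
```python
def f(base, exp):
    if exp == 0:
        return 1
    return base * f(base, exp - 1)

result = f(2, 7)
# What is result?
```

f(2, 7) = 2 * 2 * 2 * 2 * 2 * 2 * 2 = 128

Answer: 128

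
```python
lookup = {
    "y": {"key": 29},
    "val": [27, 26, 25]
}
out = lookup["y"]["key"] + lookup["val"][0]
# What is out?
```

Trace:
`lookup = { ...` → lookup = {'y': {'key': 29}, 'val': [27, 26, 25]}
`out = lookup["y"]["key"] + lookup["val"][0]` → out = 56
So out = 56

Answer: 56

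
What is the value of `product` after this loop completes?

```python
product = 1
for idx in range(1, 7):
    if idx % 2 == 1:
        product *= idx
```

Product of odd numbers 1 to 6
`product` takes the values: 1 → 3 → 15

Answer: 15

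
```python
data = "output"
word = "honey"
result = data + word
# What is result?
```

Trace:
`data = "output"` → data = 'output'
`word = "honey"` → word = 'honey'
`result = data + word` → result = 'outputhoney'
So result = 'outputhoney'

Answer: 'outputhoney'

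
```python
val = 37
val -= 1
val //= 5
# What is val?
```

Trace:
`val = 37` → val = 37
`val -= 1` → val = 36
`val //= 5` → val = 7
So val = 7

Answer: 7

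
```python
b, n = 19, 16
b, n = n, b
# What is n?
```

Trace:
`b, n = 19, 16` → b = 19; n = 16
`b, n = n, b` → b = 16; n = 19
So n = 19

Answer: 19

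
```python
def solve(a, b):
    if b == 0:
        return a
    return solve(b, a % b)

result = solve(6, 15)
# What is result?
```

solve(6, 15) -> solve(15, 6) -> solve(6, 3) -> solve(3, 0) -> 3

Answer: 3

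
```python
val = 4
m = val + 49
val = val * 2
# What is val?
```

Trace:
`val = 4` → val = 4
`m = val + 49` → m = 53
`val = val * 2` → val = 8
So val = 8

Answer: 8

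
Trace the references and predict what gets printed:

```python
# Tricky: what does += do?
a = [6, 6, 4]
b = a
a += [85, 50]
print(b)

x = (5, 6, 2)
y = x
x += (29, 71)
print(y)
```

Key concept: += behavior differs for mutable vs immutable.
Step by step:
`a = [6, 6, 4]` → a = [6, 6, 4]
`b = a` → b = [6, 6, 4] (same object as a)
`a += [85, 50]` → a = [6, 6, 4, 85, 50] (same object as b); b = [6, 6, 4, 85, 50] (same object as a)
`print(b)` → prints [6, 6, 4, 85, 50]
`x = (5, 6, 2)` → x = (5, 6, 2)
`y = x` → y = (5, 6, 2)
`x += (29, 71)` → x = (5, 6, 2, 29, 71)
`print(y)` → prints (5, 6, 2)

Answer:
[6, 6, 4, 85, 50]
(5, 6, 2)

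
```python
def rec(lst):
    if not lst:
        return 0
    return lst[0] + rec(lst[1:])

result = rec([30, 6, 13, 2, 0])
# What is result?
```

30 + 6 + 13 + 2 + 0 + 0 = 51

Answer: 51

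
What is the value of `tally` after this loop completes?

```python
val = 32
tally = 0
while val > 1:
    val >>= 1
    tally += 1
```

Count right shifts until 1
`tally` takes the values: 0 → 1 → 2 → 3 → 4 → 5

Answer: 5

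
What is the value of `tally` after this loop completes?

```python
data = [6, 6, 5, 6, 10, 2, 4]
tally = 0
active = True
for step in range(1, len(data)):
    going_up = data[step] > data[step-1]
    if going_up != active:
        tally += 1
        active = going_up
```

Count direction changes in [6, 6, 5, 6, 10, 2, 4]
`tally` takes the values: 0 → 1 → 2 → 3 → 4

Answer: 4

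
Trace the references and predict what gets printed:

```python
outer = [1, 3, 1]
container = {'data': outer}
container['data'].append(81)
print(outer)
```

Key concept: dict holds reference to list.
Step by step:
`outer = [1, 3, 1]` → outer = [1, 3, 1]
`container = {'data': outer}` → container = {'data': [1, 3, 1]}
`container['data'].append(81)` → outer = [1, 3, 1, 81]; container = {'data': [1, 3, 1, 81]}
`print(outer)` → prints [1, 3, 1, 81]

Answer: [1, 3, 1, 81]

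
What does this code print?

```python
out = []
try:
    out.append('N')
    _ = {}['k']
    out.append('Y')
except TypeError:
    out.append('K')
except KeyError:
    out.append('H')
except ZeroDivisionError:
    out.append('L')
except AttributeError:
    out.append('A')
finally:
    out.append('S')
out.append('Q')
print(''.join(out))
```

Execution trace: 'N' (try body) → 'H' (except KeyError) → 'S' (finally) → 'Q' (after the try/except). Output: NHSQ

Answer: NHSQ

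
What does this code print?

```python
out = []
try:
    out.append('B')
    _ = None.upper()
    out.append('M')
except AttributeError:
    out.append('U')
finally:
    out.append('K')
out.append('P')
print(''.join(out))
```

Execution trace: 'B' (try body) → 'U' (except AttributeError) → 'K' (finally) → 'P' (after the try/except). Output: BUKP

Answer: BUKP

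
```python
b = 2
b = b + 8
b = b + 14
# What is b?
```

Trace:
`b = 2` → b = 2
`b = b + 8` → b = 10
`b = b + 14` → b = 24
So b = 24

Answer: 24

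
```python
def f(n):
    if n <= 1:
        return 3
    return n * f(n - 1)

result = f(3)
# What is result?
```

f(3) = 3 * 2 * 3 = 18

Answer: 18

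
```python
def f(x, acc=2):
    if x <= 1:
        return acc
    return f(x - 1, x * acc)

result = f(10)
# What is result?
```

Accumulator trace (n, acc): (10, 2) -> (9, 20) -> (8, 180) -> (7, 1440) -> (6, 10080) -> (5, 60480) -> (4, 302400) -> (3, 1209600) -> (2, 3628800) -> (1, 7257600) -> return 7257600

Answer: 7257600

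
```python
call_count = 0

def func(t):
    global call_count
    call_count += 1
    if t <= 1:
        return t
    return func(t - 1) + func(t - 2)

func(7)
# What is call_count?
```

Calls(t) = 1 + Calls(t-1) + Calls(t-2); Calls(0)=Calls(1)=1. For t=7 this gives 41.

Answer: 41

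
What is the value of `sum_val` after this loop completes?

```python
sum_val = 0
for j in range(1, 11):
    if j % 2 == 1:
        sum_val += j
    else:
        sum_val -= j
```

Add odd, subtract even
`sum_val` takes the values: 0 → 1 → -1 → 2 → -2 → 3 → -3 → 4 → -4 → 5 → -5

Answer: -5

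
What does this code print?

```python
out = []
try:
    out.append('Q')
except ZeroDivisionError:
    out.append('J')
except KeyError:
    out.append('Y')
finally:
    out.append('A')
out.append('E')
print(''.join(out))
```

Execution trace: 'Q' (try body, no exception) → 'A' (finally) → 'E' (after the try/except). Output: QAE

Answer: QAE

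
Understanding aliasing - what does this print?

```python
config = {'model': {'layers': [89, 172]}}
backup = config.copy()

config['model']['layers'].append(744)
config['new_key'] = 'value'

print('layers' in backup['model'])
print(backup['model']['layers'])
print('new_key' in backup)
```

Key concept: shallow copy gotcha with nested dict.
Step by step:
`config = {'model': {'layers': [89, 172]}}` → config = {'model': {'layers': [89, 172]}}
`backup = config.copy()` → backup = {'model': {'layers': [89, 172]}}
`config['model']['layers'].append(744)` → config = {'model': {'layers': [89, 172, 744]}}; backup = {'model': {'layers': [89, 172, 744]}}
`config['new_key'] = 'value'` → config = {'model': {'layers': [89, 172, 744]}, 'new_key': 'value'}
`print('layers' in backup['model'])` → prints True
`print(backup['model']['layers'])` → prints [89, 172, 744]
`print('new_key' in backup)` → prints False

Answer:
True
[89, 172, 744]
False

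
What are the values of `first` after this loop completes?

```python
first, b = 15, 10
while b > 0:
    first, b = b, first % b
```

GCD of 15 and 10
`first` takes the values: 15 → 10 → 5

Answer: 5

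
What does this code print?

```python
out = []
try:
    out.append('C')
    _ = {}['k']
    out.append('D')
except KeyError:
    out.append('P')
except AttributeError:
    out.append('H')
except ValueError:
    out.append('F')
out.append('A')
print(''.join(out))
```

Execution trace: 'C' (try body) → 'P' (except KeyError) → 'A' (after the try/except). Output: CPA

Answer: CPA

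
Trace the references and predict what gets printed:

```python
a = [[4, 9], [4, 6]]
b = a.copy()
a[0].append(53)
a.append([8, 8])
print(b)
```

Key concept: shallow copy with nested lists.
Step by step:
`a = [[4, 9], [4, 6]]` → a = [[4, 9], [4, 6]]
`b = a.copy()` → b = [[4, 9], [4, 6]]
`a[0].append(53)` → a = [[4, 9, 53], [4, 6]]; b = [[4, 9, 53], [4, 6]]
`a.append([8, 8])` → a = [[4, 9, 53], [4, 6], [8, 8]]
`print(b)` → prints [[4, 9, 53], [4, 6]]

Answer: [[4, 9, 53], [4, 6]]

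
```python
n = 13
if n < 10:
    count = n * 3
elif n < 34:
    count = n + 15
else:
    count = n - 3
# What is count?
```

Trace:
`n = 13` → n = 13
`if n < 10: ...` → n < 10 is False, n < 34 is True → count = 28
So count = 28

Answer: 28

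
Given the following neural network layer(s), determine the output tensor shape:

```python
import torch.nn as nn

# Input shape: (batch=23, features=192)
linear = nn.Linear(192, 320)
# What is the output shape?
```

Input: (23, 192) -> Output: (23, 320)

Answer: (23, 320)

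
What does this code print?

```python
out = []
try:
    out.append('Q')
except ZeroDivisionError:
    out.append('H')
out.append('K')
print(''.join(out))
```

Execution trace: 'Q' (try body, no exception) → 'K' (after the try/except). Output: QK

Answer: QK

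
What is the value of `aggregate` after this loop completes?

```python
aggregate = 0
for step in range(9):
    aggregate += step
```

Sum of 0 to 8 = 36
`aggregate` takes the values: 0 → 1 → 3 → 6 → 10 → 15 → 21 → 28 → 36

Answer: 36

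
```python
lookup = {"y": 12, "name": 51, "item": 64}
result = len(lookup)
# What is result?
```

Trace:
`lookup = {"y": 12, "name": 51, "item": 64}` → lookup = {'y': 12, 'name': 51, 'item': 64}
`result = len(lookup)` → result = 3
So result = 3

Answer: 3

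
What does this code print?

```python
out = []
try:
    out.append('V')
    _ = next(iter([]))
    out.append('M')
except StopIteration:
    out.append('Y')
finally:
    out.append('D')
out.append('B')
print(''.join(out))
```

Execution trace: 'V' (try body) → 'Y' (except StopIteration) → 'D' (finally) → 'B' (after the try/except). Output: VYDB

Answer: VYDB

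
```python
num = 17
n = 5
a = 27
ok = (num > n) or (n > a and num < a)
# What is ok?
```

Trace:
`num = 17` → num = 17
`n = 5` → n = 5
`a = 27` → a = 27
`ok = (num > n) or (n > a and num < a)` → ok = True
So ok = True

Answer: True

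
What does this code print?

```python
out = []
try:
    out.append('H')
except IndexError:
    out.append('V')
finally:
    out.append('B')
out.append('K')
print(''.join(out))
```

Execution trace: 'H' (try body, no exception) → 'B' (finally) → 'K' (after the try/except). Output: HBK

Answer: HBK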